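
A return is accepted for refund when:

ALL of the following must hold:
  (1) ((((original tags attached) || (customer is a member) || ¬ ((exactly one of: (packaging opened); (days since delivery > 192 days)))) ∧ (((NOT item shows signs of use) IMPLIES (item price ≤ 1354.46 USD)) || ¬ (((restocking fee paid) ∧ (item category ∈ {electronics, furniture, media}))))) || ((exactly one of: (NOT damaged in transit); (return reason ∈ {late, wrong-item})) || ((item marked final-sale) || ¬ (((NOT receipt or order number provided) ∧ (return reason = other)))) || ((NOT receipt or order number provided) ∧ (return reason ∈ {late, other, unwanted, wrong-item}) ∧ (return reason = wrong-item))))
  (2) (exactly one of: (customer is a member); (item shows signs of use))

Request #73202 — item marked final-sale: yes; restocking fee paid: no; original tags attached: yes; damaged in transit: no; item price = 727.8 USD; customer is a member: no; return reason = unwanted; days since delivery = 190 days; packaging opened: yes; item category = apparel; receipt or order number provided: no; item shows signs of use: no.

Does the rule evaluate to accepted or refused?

Refused

Atomic conditions:
  original tags attached: yes → true
  customer is a member: no → false
  packaging opened: yes → true
  days since delivery > 192 days: 190 > 192 is false
  NOT item shows signs of use: no → true
  item price ≤ 1354.46 USD: 727.8 ≤ 1354.46 is true
  restocking fee paid: no → false
  item category ∈ {electronics, furniture, media}: apparel is not in the set → false
  NOT damaged in transit: no → true
  return reason ∈ {late, wrong-item}: unwanted is not in the set → false
  item marked final-sale: yes → true
  NOT receipt or order number provided: no → true
  return reason = other: unwanted == other is false
  return reason ∈ {late, other, unwanted, wrong-item}: unwanted is in the set → true
  return reason = wrong-item: unwanted == wrong-item is false
  item shows signs of use: no → false
Combine:
[1.1.1.3.1] exactly-one(true, false) = true
[1.1.1.3] NOT true = false
[1.1.1] true OR false OR false = true
[1.1.2.1] true → true = true
[1.1.2.2.1] false AND false = false
[1.1.2.2] NOT false = true
[1.1.2] true OR true = true
[1.1] true AND true = true
[1.2.1] exactly-one(true, false) = true
[1.2.2.2.1] true AND false = false
[1.2.2.2] NOT false = true
[1.2.2] true OR true = true
[1.2.3] true AND true AND false = false
[1.2] true OR true OR false = true
[1] true OR true = true
[2] exactly-one(false, false) = false
[root] true AND false = false
Overall: false → refused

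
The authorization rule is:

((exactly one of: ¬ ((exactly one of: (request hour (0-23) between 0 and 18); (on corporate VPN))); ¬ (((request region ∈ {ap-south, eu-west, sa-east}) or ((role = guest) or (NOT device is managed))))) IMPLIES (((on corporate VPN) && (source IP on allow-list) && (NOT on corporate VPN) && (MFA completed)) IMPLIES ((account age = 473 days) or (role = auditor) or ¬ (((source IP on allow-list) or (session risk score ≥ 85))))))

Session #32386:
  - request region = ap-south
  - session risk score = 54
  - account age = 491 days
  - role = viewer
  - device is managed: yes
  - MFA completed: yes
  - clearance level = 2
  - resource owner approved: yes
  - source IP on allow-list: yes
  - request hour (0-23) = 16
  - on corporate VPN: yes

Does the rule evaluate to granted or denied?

Atomic conditions:
  request hour (0-23) between 0 and 18: 16 in [0, 18] is true
  on corporate VPN: yes → true
  request region ∈ {ap-south, eu-west, sa-east}: ap-south is in the set → true
  role = guest: viewer == guest is false
  NOT device is managed: yes → false
  source IP on allow-list: yes → true
  NOT on corporate VPN: yes → false
  MFA completed: yes → true
  account age = 473 days: 491 == 473 is false
  role = auditor: viewer == auditor is false
  session risk score ≥ 85: 54 ≥ 85 is false
Combine:
[1.1.1] exactly-one(true, true) = false
[1.1] NOT false = true
[1.2.1.2] false OR false = false
[1.2.1] true OR false = true
[1.2] NOT true = false
[1] exactly-one(true, false) = true
[2.1] true AND true AND false AND true = false
[2.2.3.1] true OR false = true
[2.2.3] NOT true = false
[2.2] false OR false OR false = false
[2] false → false (antecedent false ⇒ implication holds) = true
[root] true → true = true
Overall: true → granted

Granted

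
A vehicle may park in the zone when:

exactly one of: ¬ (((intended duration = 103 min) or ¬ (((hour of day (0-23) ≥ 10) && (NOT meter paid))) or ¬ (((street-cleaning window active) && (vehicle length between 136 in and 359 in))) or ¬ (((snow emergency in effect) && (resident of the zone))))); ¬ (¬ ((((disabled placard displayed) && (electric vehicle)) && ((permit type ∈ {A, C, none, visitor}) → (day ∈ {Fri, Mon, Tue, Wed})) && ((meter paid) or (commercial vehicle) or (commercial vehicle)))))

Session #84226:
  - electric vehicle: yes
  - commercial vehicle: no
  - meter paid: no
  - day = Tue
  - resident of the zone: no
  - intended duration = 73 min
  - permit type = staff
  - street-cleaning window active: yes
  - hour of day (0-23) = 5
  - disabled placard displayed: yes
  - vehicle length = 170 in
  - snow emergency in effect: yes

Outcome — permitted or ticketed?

Ticketed

Atomic conditions:
  intended duration = 103 min: 73 == 103 is false
  hour of day (0-23) ≥ 10: 5 ≥ 10 is false
  NOT meter paid: no → true
  street-cleaning window active: yes → true
  vehicle length between 136 in and 359 in: 170 in [136, 359] is true
  snow emergency in effect: yes → true
  resident of the zone: no → false
  disabled placard displayed: yes → true
  electric vehicle: yes → true
  permit type ∈ {A, C, none, visitor}: staff is not in the set → false
  day ∈ {Fri, Mon, Tue, Wed}: Tue is in the set → true
  meter paid: no → false
  commercial vehicle: no → false
Combine:
[1.1.2.1] false AND true = false
[1.1.2] NOT false = true
[1.1.3.1] true AND true = true
[1.1.3] NOT true = false
[1.1.4.1] true AND false = false
[1.1.4] NOT false = true
[1.1] false OR true OR false OR true = true
[1] NOT true = false
[2.1.1.1] true AND true = true
[2.1.1.2] false → true (antecedent false ⇒ implication holds) = true
[2.1.1.3] false OR false OR false = false
[2.1.1] true AND true AND false = false
[2.1] NOT false = true
[2] NOT true = false
[root] exactly-one(false, false) = false
Overall: false → ticketed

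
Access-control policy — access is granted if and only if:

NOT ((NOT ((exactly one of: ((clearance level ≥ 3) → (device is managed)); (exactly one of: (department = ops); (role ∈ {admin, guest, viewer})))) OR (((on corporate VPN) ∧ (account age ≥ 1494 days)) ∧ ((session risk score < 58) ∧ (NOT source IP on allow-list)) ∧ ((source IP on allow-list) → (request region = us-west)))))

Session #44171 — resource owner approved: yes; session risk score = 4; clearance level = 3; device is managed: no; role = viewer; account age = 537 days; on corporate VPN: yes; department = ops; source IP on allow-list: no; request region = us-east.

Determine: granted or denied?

Denied

Atomic conditions:
  clearance level ≥ 3: 3 ≥ 3 is true
  device is managed: no → false
  department = ops: ops == ops is true
  role ∈ {admin, guest, viewer}: viewer is in the set → true
  on corporate VPN: yes → true
  account age ≥ 1494 days: 537 ≥ 1494 is false
  session risk score < 58: 4 < 58 is true
  NOT source IP on allow-list: no → true
  source IP on allow-list: no → false
  request region = us-west: us-east == us-west is false
Combine:
[1.1.1.1] true → false = false
[1.1.1.2] exactly-one(true, true) = false
[1.1.1] exactly-one(false, false) = false
[1.1] NOT false = true
[1.2.1] true AND false = false
[1.2.2] true AND true = true
[1.2.3] false → false (antecedent false ⇒ implication holds) = true
[1.2] false AND true AND true = false
[1] true OR false = true
[root] NOT true = false
Overall: false → denied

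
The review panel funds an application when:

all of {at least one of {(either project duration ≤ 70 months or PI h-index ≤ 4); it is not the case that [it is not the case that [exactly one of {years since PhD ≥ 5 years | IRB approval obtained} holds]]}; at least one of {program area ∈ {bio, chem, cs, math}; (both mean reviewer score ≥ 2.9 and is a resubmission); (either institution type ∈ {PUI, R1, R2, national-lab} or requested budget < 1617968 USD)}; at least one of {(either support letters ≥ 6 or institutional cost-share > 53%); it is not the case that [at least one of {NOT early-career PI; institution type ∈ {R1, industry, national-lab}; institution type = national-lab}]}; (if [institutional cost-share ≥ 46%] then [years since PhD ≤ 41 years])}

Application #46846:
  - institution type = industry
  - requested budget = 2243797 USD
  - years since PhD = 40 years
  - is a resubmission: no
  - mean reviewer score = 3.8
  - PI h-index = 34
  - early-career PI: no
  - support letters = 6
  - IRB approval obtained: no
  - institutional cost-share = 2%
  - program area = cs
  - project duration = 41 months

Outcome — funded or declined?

Atomic conditions:
  project duration ≤ 70 months: 41 ≤ 70 is true
  PI h-index ≤ 4: 34 ≤ 4 is false
  years since PhD ≥ 5 years: 40 ≥ 5 is true
  IRB approval obtained: no → false
  program area ∈ {bio, chem, cs, math}: cs is in the set → true
  mean reviewer score ≥ 2.9: 3.8 ≥ 2.9 is true
  is a resubmission: no → false
  institution type ∈ {PUI, R1, R2, national-lab}: industry is not in the set → false
  requested budget < 1617968 USD: 2243797 < 1617968 is false
  support letters ≥ 6: 6 ≥ 6 is true
  institutional cost-share > 53%: 2 > 53 is false
  NOT early-career PI: no → true
  institution type ∈ {R1, industry, national-lab}: industry is in the set → true
  institution type = national-lab: industry == national-lab is false
  institutional cost-share ≥ 46%: 2 ≥ 46 is false
  years since PhD ≤ 41 years: 40 ≤ 41 is true
Combine:
[1.1] true OR false = true
[1.2.1.1] exactly-one(true, false) = true
[1.2.1] NOT true = false
[1.2] NOT false = true
[1] true OR true = true
[2.2] true AND false = false
[2.3] false OR false = false
[2] true OR false OR false = true
[3.1] true OR false = true
[3.2.1] true OR true OR false = true
[3.2] NOT true = false
[3] true OR false = true
[4] false → true (antecedent false ⇒ implication holds) = true
[root] true AND true AND true AND true = true
Overall: true → funded

Funded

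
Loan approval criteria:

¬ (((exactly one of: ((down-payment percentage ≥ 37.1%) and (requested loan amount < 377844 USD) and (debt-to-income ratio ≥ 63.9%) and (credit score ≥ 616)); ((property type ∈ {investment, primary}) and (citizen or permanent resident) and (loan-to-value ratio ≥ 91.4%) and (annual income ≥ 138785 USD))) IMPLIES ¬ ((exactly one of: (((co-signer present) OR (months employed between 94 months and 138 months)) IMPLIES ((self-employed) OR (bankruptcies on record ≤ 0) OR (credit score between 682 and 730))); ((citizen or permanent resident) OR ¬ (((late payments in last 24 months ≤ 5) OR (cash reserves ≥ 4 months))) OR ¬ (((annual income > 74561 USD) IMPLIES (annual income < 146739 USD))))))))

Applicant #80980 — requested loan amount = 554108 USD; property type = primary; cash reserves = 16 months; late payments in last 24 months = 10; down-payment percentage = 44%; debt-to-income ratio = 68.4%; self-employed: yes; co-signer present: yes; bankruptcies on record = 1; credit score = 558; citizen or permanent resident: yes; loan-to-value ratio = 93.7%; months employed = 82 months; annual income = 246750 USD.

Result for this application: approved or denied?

Denied

Atomic conditions:
  down-payment percentage ≥ 37.1%: 44 ≥ 37.1 is true
  requested loan amount < 377844 USD: 554108 < 377844 is false
  debt-to-income ratio ≥ 63.9%: 68.4 ≥ 63.9 is true
  credit score ≥ 616: 558 ≥ 616 is false
  property type ∈ {investment, primary}: primary is in the set → true
  citizen or permanent resident: yes → true
  loan-to-value ratio ≥ 91.4%: 93.7 ≥ 91.4 is true
  annual income ≥ 138785 USD: 246750 ≥ 138785 is true
  co-signer present: yes → true
  months employed between 94 months and 138 months: 82 in [94, 138] is false
  self-employed: yes → true
  bankruptcies on record ≤ 0: 1 ≤ 0 is false
  credit score between 682 and 730: 558 in [682, 730] is false
  late payments in last 24 months ≤ 5: 10 ≤ 5 is false
  cash reserves ≥ 4 months: 16 ≥ 4 is true
  annual income > 74561 USD: 246750 > 74561 is true
  annual income < 146739 USD: 246750 < 146739 is false
Combine:
[1.1.1] true AND false AND true AND false = false
[1.1.2] true AND true AND true AND true = true
[1.1] exactly-one(false, true) = true
[1.2.1.1.1] true OR false = true
[1.2.1.1.2] true OR false OR false = true
[1.2.1.1] true → true = true
[1.2.1.2.2.1] false OR true = true
[1.2.1.2.2] NOT true = false
[1.2.1.2.3.1] true → false = false
[1.2.1.2.3] NOT false = true
[1.2.1.2] true OR false OR true = true
[1.2.1] exactly-one(true, true) = false
[1.2] NOT false = true
[1] true → true = true
[root] NOT true = false
Overall: false → denied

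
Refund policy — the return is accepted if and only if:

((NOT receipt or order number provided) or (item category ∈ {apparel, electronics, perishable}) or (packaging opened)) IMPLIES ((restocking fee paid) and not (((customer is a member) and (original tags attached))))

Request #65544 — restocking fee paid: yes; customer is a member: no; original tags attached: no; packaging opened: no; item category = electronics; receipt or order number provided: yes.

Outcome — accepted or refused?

Accepted

Atomic conditions:
  NOT receipt or order number provided: yes → false
  item category ∈ {apparel, electronics, perishable}: electronics is in the set → true
  packaging opened: no → false
  restocking fee paid: yes → true
  customer is a member: no → false
  original tags attached: no → false
Combine:
[1] false OR true OR false = true
[2.2.1] false AND false = false
[2.2] NOT false = true
[2] true AND true = true
[root] true → true = true
Overall: true → accepted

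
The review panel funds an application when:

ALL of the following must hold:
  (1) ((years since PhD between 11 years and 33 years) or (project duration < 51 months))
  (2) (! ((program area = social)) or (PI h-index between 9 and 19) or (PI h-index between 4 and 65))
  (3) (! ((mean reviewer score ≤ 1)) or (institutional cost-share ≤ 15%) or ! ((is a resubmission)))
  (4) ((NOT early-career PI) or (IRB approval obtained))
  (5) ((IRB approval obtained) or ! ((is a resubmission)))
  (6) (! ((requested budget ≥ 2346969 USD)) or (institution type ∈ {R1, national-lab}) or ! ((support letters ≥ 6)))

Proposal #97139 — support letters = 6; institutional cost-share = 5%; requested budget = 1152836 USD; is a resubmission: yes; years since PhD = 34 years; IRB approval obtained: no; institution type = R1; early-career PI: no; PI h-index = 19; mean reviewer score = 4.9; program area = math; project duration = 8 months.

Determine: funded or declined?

Declined

Atomic conditions:
  years since PhD between 11 years and 33 years: 34 in [11, 33] is false
  project duration < 51 months: 8 < 51 is true
  program area = social: math == social is false
  PI h-index between 9 and 19: 19 in [9, 19] is true
  PI h-index between 4 and 65: 19 in [4, 65] is true
  mean reviewer score ≤ 1: 4.9 ≤ 1 is false
  institutional cost-share ≤ 15%: 5 ≤ 15 is true
  is a resubmission: yes → true
  NOT early-career PI: no → true
  IRB approval obtained: no → false
  requested budget ≥ 2346969 USD: 1152836 ≥ 2346969 is false
  institution type ∈ {R1, national-lab}: R1 is in the set → true
  support letters ≥ 6: 6 ≥ 6 is true
Combine:
[1] false OR true = true
[2.1] NOT false = true
[2] true OR true OR true = true
[3.1] NOT false = true
[3.3] NOT true = false
[3] true OR true OR false = true
[4] true OR false = true
[5.2] NOT true = false
[5] false OR false = false
[6.1] NOT false = true
[6.3] NOT true = false
[6] true OR true OR false = true
[root] true AND true AND true AND true AND false AND true = false
Overall: false → declined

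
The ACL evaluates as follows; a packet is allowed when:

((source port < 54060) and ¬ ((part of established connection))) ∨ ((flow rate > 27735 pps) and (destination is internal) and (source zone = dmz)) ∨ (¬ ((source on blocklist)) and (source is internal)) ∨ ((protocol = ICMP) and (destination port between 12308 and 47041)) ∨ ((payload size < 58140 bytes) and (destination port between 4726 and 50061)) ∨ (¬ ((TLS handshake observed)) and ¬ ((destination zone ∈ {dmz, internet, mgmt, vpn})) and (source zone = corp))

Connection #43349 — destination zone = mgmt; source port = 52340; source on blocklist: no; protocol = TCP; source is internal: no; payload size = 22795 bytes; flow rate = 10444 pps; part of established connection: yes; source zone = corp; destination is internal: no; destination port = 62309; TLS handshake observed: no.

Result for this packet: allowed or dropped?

Atomic conditions:
  source port < 54060: 52340 < 54060 is true
  part of established connection: yes → true
  flow rate > 27735 pps: 10444 > 27735 is false
  destination is internal: no → false
  source zone = dmz: corp == dmz is false
  source on blocklist: no → false
  source is internal: no → false
  protocol = ICMP: TCP == ICMP is false
  destination port between 12308 and 47041: 62309 in [12308, 47041] is false
  payload size < 58140 bytes: 22795 < 58140 is true
  destination port between 4726 and 50061: 62309 in [4726, 50061] is false
  TLS handshake observed: no → false
  destination zone ∈ {dmz, internet, mgmt, vpn}: mgmt is in the set → true
  source zone = corp: corp == corp is true
Combine:
[1.2] NOT true = false
[1] true AND false = false
[2] false AND false AND false = false
[3.1] NOT false = true
[3] true AND false = false
[4] false AND false = false
[5] true AND false = false
[6.1] NOT false = true
[6.2] NOT true = false
[6] true AND false AND true = false
[root] false OR false OR false OR false OR false OR false = false
Overall: false → dropped

Dropped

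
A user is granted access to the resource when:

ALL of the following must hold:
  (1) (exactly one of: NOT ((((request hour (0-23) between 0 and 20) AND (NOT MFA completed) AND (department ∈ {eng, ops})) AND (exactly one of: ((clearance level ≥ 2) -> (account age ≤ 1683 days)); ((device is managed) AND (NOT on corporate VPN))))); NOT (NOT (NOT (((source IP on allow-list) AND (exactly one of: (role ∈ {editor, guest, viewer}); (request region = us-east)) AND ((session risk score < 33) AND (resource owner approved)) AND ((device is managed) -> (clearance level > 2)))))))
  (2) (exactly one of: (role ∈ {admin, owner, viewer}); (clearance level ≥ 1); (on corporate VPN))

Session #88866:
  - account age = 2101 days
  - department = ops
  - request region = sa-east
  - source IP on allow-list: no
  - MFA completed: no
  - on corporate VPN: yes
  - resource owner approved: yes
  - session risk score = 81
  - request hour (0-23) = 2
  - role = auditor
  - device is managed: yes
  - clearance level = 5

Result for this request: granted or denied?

Denied

Atomic conditions:
  request hour (0-23) between 0 and 20: 2 in [0, 20] is true
  NOT MFA completed: no → true
  department ∈ {eng, ops}: ops is in the set → true
  clearance level ≥ 2: 5 ≥ 2 is true
  account age ≤ 1683 days: 2101 ≤ 1683 is false
  device is managed: yes → true
  NOT on corporate VPN: yes → false
  source IP on allow-list: no → false
  role ∈ {editor, guest, viewer}: auditor is not in the set → false
  request region = us-east: sa-east == us-east is false
  session risk score < 33: 81 < 33 is false
  resource owner approved: yes → true
  clearance level > 2: 5 > 2 is true
  role ∈ {admin, owner, viewer}: auditor is not in the set → false
  clearance level ≥ 1: 5 ≥ 1 is true
  on corporate VPN: yes → true
Combine:
[1.1.1.1] true AND true AND true = true
[1.1.1.2.1] true → false = false
[1.1.1.2.2] true AND false = false
[1.1.1.2] exactly-one(false, false) = false
[1.1.1] true AND false = false
[1.1] NOT false = true
[1.2.1.1.1.2] exactly-one(false, false) = false
[1.2.1.1.1.3] false AND true = false
[1.2.1.1.1.4] true → true = true
[1.2.1.1.1] false AND false AND false AND true = false
[1.2.1.1] NOT false = true
[1.2.1] NOT true = false
[1.2] NOT false = true
[1] exactly-one(true, true) = false
[2] exactly-one(false, true, true) = false
[root] false AND false = false
Overall: false → denied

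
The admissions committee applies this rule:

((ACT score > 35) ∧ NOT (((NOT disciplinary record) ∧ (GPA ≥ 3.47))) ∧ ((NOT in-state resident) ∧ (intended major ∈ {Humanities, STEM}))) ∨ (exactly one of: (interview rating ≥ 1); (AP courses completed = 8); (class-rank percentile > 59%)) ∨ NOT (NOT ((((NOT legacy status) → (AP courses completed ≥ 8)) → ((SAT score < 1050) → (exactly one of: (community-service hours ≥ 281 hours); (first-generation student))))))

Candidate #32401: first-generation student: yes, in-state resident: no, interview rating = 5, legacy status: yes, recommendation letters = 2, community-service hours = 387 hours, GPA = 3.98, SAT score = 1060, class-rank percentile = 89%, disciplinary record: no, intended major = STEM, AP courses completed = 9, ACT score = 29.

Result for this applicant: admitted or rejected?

Atomic conditions:
  ACT score > 35: 29 > 35 is false
  NOT disciplinary record: no → true
  GPA ≥ 3.47: 3.98 ≥ 3.47 is true
  NOT in-state resident: no → true
  intended major ∈ {Humanities, STEM}: STEM is in the set → true
  interview rating ≥ 1: 5 ≥ 1 is true
  AP courses completed = 8: 9 == 8 is false
  class-rank percentile > 59%: 89 > 59 is true
  NOT legacy status: yes → false
  AP courses completed ≥ 8: 9 ≥ 8 is true
  SAT score < 1050: 1060 < 1050 is false
  community-service hours ≥ 281 hours: 387 ≥ 281 is true
  first-generation student: yes → true
Combine:
[1.2.1] true AND true = true
[1.2] NOT true = false
[1.3] true AND true = true
[1] false AND false AND true = false
[2] exactly-one(true, false, true) = false
[3.1.1.1] false → true (antecedent false ⇒ implication holds) = true
[3.1.1.2.2] exactly-one(true, true) = false
[3.1.1.2] false → false (antecedent false ⇒ implication holds) = true
[3.1.1] true → true = true
[3.1] NOT true = false
[3] NOT false = true
[root] false OR false OR true = true
Overall: true → admitted

Admitted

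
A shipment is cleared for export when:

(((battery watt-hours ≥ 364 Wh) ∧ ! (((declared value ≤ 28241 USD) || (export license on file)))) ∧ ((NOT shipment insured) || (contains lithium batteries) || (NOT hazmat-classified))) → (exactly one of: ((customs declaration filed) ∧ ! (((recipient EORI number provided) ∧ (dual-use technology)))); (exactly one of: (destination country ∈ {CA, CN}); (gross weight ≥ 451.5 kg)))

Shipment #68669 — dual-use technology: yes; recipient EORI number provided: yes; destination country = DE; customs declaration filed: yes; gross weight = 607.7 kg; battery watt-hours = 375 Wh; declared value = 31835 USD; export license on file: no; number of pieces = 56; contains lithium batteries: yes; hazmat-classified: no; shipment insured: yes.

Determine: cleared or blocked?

Cleared

Atomic conditions:
  battery watt-hours ≥ 364 Wh: 375 ≥ 364 is true
  declared value ≤ 28241 USD: 31835 ≤ 28241 is false
  export license on file: no → false
  NOT shipment insured: yes → false
  contains lithium batteries: yes → true
  NOT hazmat-classified: no → true
  customs declaration filed: yes → true
  recipient EORI number provided: yes → true
  dual-use technology: yes → true
  destination country ∈ {CA, CN}: DE is not in the set → false
  gross weight ≥ 451.5 kg: 607.7 ≥ 451.5 is true
Combine:
[1.1.2.1] false OR false = false
[1.1.2] NOT false = true
[1.1] true AND true = true
[1.2] false OR true OR true = true
[1] true AND true = true
[2.1.2.1] true AND true = true
[2.1.2] NOT true = false
[2.1] true AND false = false
[2.2] exactly-one(false, true) = true
[2] exactly-one(false, true) = true
[root] true → true = true
Overall: true → cleared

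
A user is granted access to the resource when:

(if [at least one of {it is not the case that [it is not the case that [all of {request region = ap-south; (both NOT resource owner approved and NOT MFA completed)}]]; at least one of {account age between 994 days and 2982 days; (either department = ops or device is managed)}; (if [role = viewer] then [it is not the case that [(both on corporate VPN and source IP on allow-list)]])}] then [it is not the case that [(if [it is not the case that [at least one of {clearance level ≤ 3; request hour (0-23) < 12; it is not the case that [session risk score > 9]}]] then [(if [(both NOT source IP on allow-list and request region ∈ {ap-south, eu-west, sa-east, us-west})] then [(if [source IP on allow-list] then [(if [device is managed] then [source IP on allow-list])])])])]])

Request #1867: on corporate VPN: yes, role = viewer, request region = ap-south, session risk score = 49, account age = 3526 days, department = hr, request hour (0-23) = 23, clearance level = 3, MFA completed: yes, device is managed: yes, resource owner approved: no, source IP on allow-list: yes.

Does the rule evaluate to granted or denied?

Denied

Atomic conditions:
  request region = ap-south: ap-south == ap-south is true
  NOT resource owner approved: no → true
  NOT MFA completed: yes → false
  account age between 994 days and 2982 days: 3526 in [994, 2982] is false
  department = ops: hr == ops is false
  device is managed: yes → true
  role = viewer: viewer == viewer is true
  on corporate VPN: yes → true
  source IP on allow-list: yes → true
  clearance level ≤ 3: 3 ≤ 3 is true
  request hour (0-23) < 12: 23 < 12 is false
  session risk score > 9: 49 > 9 is true
  NOT source IP on allow-list: yes → false
  request region ∈ {ap-south, eu-west, sa-east, us-west}: ap-south is in the set → true
Combine:
[1.1.1.1.2] true AND false = false
[1.1.1.1] true AND false = false
[1.1.1] NOT false = true
[1.1] NOT true = false
[1.2.2] false OR true = true
[1.2] false OR true = true
[1.3.2.1] true AND true = true
[1.3.2] NOT true = false
[1.3] true → false = false
[1] false OR true OR false = true
[2.1.1.1.3] NOT true = false
[2.1.1.1] true OR false OR false = true
[2.1.1] NOT true = false
[2.1.2.1] false AND true = false
[2.1.2.2.2] true → true = true
[2.1.2.2] true → true = true
[2.1.2] false → true (antecedent false ⇒ implication holds) = true
[2.1] false → true (antecedent false ⇒ implication holds) = true
[2] NOT true = false
[root] true → false = false
Overall: false → denied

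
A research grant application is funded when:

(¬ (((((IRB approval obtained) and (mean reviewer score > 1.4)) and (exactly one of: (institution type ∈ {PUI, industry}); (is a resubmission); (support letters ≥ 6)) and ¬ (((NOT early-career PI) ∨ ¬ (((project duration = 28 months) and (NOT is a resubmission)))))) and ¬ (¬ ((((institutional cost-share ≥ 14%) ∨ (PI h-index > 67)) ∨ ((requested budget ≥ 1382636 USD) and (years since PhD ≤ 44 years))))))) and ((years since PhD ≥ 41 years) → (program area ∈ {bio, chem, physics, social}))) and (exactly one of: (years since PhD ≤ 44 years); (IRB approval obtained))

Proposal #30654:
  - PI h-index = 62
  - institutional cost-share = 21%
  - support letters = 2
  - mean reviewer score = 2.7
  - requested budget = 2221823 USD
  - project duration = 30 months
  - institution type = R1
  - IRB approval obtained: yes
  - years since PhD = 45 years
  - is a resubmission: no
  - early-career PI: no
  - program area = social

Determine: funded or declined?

Atomic conditions:
  IRB approval obtained: yes → true
  mean reviewer score > 1.4: 2.7 > 1.4 is true
  institution type ∈ {PUI, industry}: R1 is not in the set → false
  is a resubmission: no → false
  support letters ≥ 6: 2 ≥ 6 is false
  NOT early-career PI: no → true
  project duration = 28 months: 30 == 28 is false
  NOT is a resubmission: no → true
  institutional cost-share ≥ 14%: 21 ≥ 14 is true
  PI h-index > 67: 62 > 67 is false
  requested budget ≥ 1382636 USD: 2221823 ≥ 1382636 is true
  years since PhD ≤ 44 years: 45 ≤ 44 is false
  years since PhD ≥ 41 years: 45 ≥ 41 is true
  program area ∈ {bio, chem, physics, social}: social is in the set → true
Combine:
[1.1.1.1.1] true AND true = true
[1.1.1.1.2] exactly-one(false, false, false) = false
[1.1.1.1.3.1.2.1] false AND true = false
[1.1.1.1.3.1.2] NOT false = true
[1.1.1.1.3.1] true OR true = true
[1.1.1.1.3] NOT true = false
[1.1.1.1] true AND false AND false = false
[1.1.1.2.1.1.1] true OR false = true
[1.1.1.2.1.1.2] true AND false = false
[1.1.1.2.1.1] true OR false = true
[1.1.1.2.1] NOT true = false
[1.1.1.2] NOT false = true
[1.1.1] false AND true = false
[1.1] NOT false = true
[1.2] true → true = true
[1] true AND true = true
[2] exactly-one(false, true) = true
[root] true AND true = true
Overall: true → funded

Funded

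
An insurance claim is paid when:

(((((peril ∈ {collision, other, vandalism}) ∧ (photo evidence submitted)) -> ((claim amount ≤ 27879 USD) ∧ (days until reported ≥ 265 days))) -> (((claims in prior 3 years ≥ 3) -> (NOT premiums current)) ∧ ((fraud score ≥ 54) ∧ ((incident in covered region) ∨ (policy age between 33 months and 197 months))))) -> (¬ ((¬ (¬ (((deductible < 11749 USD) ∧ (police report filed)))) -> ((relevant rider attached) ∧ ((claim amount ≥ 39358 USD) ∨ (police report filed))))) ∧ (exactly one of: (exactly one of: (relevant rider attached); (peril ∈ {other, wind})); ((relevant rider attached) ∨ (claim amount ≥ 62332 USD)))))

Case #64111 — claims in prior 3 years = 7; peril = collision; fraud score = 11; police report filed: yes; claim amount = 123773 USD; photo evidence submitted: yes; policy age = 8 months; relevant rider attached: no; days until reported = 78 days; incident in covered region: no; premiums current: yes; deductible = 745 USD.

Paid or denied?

Paid

Atomic conditions:
  peril ∈ {collision, other, vandalism}: collision is in the set → true
  photo evidence submitted: yes → true
  claim amount ≤ 27879 USD: 123773 ≤ 27879 is false
  days until reported ≥ 265 days: 78 ≥ 265 is false
  claims in prior 3 years ≥ 3: 7 ≥ 3 is true
  NOT premiums current: yes → false
  fraud score ≥ 54: 11 ≥ 54 is false
  incident in covered region: no → false
  policy age between 33 months and 197 months: 8 in [33, 197] is false
  deductible < 11749 USD: 745 < 11749 is true
  police report filed: yes → true
  relevant rider attached: no → false
  claim amount ≥ 39358 USD: 123773 ≥ 39358 is true
  peril ∈ {other, wind}: collision is not in the set → false
  claim amount ≥ 62332 USD: 123773 ≥ 62332 is true
Combine:
[1.1.1] true AND true = true
[1.1.2] false AND false = false
[1.1] true → false = false
[1.2.1] true → false = false
[1.2.2.2] false OR false = false
[1.2.2] false AND false = false
[1.2] false AND false = false
[1] false → false (antecedent false ⇒ implication holds) = true
[2.1.1.1.1.1] true AND true = true
[2.1.1.1.1] NOT true = false
[2.1.1.1] NOT false = true
[2.1.1.2.2] true OR true = true
[2.1.1.2] false AND true = false
[2.1.1] true → false = false
[2.1] NOT false = true
[2.2.1] exactly-one(false, false) = false
[2.2.2] false OR true = true
[2.2] exactly-one(false, true) = true
[2] true AND true = true
[root] true → true = true
Overall: true → paid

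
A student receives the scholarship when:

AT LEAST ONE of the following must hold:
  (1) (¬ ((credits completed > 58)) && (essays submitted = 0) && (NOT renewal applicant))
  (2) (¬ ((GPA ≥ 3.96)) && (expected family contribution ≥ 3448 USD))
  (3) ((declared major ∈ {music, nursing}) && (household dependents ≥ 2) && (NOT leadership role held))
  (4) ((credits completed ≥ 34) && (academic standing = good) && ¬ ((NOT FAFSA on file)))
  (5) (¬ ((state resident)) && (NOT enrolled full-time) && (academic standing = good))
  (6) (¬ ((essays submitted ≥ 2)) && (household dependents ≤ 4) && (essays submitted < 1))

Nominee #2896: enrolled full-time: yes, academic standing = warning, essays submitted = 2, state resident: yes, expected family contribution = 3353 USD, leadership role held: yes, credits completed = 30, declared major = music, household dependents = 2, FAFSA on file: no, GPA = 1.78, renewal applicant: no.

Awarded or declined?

Declined

Atomic conditions:
  credits completed > 58: 30 > 58 is false
  essays submitted = 0: 2 == 0 is false
  NOT renewal applicant: no → true
  GPA ≥ 3.96: 1.78 ≥ 3.96 is false
  expected family contribution ≥ 3448 USD: 3353 ≥ 3448 is false
  declared major ∈ {music, nursing}: music is in the set → true
  household dependents ≥ 2: 2 ≥ 2 is true
  NOT leadership role held: yes → false
  credits completed ≥ 34: 30 ≥ 34 is false
  academic standing = good: warning == good is false
  NOT FAFSA on file: no → true
  state resident: yes → true
  NOT enrolled full-time: yes → false
  essays submitted ≥ 2: 2 ≥ 2 is true
  household dependents ≤ 4: 2 ≤ 4 is true
  essays submitted < 1: 2 < 1 is false
Combine:
[1.1] NOT false = true
[1] true AND false AND true = false
[2.1] NOT false = true
[2] true AND false = false
[3] true AND true AND false = false
[4.3] NOT true = false
[4] false AND false AND false = false
[5.1] NOT true = false
[5] false AND false AND false = false
[6.1] NOT true = false
[6] false AND true AND false = false
[root] false OR false OR false OR false OR false OR false = false
Overall: false → declined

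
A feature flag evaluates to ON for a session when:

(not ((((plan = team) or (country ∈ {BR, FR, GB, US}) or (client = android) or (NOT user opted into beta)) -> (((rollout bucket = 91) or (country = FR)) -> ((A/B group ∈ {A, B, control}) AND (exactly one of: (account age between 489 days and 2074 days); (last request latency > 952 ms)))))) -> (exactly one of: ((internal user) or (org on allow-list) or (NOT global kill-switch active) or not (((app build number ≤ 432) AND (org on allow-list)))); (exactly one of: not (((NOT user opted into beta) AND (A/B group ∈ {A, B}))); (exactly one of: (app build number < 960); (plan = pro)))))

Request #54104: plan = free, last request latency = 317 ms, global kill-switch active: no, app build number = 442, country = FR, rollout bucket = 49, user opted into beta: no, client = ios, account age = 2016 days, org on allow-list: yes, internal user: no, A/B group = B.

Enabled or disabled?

Atomic conditions:
  plan = team: free == team is false
  country ∈ {BR, FR, GB, US}: FR is in the set → true
  client = android: ios == android is false
  NOT user opted into beta: no → true
  rollout bucket = 91: 49 == 91 is false
  country = FR: FR == FR is true
  A/B group ∈ {A, B, control}: B is in the set → true
  account age between 489 days and 2074 days: 2016 in [489, 2074] is true
  last request latency > 952 ms: 317 > 952 is false
  internal user: no → false
  org on allow-list: yes → true
  NOT global kill-switch active: no → true
  app build number ≤ 432: 442 ≤ 432 is false
  A/B group ∈ {A, B}: B is in the set → true
  app build number < 960: 442 < 960 is true
  plan = pro: free == pro is false
Combine:
[1.1.1] false OR true OR false OR true = true
[1.1.2.1] false OR true = true
[1.1.2.2.2] exactly-one(true, false) = true
[1.1.2.2] true AND true = true
[1.1.2] true → true = true
[1.1] true → true = true
[1] NOT true = false
[2.1.4.1] false AND true = false
[2.1.4] NOT false = true
[2.1] false OR true OR true OR true = true
[2.2.1.1] true AND true = true
[2.2.1] NOT true = false
[2.2.2] exactly-one(true, false) = true
[2.2] exactly-one(false, true) = true
[2] exactly-one(true, true) = false
[root] false → false (antecedent false ⇒ implication holds) = true
Overall: true → enabled

Enabled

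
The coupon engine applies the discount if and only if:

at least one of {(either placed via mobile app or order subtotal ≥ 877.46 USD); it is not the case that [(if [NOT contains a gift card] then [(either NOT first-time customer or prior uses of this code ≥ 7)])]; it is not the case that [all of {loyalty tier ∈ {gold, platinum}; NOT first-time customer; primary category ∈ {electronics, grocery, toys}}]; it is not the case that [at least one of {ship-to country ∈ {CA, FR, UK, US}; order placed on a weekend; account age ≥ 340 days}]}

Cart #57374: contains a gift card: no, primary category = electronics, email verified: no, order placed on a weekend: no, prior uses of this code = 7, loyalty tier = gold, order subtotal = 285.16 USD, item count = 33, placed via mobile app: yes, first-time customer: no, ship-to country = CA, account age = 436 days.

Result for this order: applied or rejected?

Applied

Atomic conditions:
  placed via mobile app: yes → true
  order subtotal ≥ 877.46 USD: 285.16 ≥ 877.46 is false
  NOT contains a gift card: no → true
  NOT first-time customer: no → true
  prior uses of this code ≥ 7: 7 ≥ 7 is true
  loyalty tier ∈ {gold, platinum}: gold is in the set → true
  primary category ∈ {electronics, grocery, toys}: electronics is in the set → true
  ship-to country ∈ {CA, FR, UK, US}: CA is in the set → true
  order placed on a weekend: no → false
  account age ≥ 340 days: 436 ≥ 340 is true
Combine:
[1] true OR false = true
[2.1.2] true OR true = true
[2.1] true → true = true
[2] NOT true = false
[3.1] true AND true AND true = true
[3] NOT true = false
[4.1] true OR false OR true = true
[4] NOT true = false
[root] true OR false OR false OR false = true
Overall: true → applied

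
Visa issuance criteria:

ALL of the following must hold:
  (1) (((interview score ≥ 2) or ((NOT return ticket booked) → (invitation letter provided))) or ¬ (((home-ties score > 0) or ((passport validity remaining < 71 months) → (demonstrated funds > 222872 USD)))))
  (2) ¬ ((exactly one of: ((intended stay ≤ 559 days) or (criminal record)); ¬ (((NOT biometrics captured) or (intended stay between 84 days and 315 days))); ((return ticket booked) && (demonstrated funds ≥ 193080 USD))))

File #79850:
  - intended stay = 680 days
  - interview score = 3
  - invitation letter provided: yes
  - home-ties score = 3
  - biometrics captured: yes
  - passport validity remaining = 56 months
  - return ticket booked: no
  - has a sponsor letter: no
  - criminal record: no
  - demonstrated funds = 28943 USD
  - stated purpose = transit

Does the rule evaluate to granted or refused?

Atomic conditions:
  interview score ≥ 2: 3 ≥ 2 is true
  NOT return ticket booked: no → true
  invitation letter provided: yes → true
  home-ties score > 0: 3 > 0 is true
  passport validity remaining < 71 months: 56 < 71 is true
  demonstrated funds > 222872 USD: 28943 > 222872 is false
  intended stay ≤ 559 days: 680 ≤ 559 is false
  criminal record: no → false
  NOT biometrics captured: yes → false
  intended stay between 84 days and 315 days: 680 in [84, 315] is false
  return ticket booked: no → false
  demonstrated funds ≥ 193080 USD: 28943 ≥ 193080 is false
Combine:
[1.1.2] true → true = true
[1.1] true OR true = true
[1.2.1.2] true → false = false
[1.2.1] true OR false = true
[1.2] NOT true = false
[1] true OR false = true
[2.1.1] false OR false = false
[2.1.2.1] false OR false = false
[2.1.2] NOT false = true
[2.1.3] false AND false = false
[2.1] exactly-one(false, true, false) = true
[2] NOT true = false
[root] true AND false = false
Overall: false → refused

Refused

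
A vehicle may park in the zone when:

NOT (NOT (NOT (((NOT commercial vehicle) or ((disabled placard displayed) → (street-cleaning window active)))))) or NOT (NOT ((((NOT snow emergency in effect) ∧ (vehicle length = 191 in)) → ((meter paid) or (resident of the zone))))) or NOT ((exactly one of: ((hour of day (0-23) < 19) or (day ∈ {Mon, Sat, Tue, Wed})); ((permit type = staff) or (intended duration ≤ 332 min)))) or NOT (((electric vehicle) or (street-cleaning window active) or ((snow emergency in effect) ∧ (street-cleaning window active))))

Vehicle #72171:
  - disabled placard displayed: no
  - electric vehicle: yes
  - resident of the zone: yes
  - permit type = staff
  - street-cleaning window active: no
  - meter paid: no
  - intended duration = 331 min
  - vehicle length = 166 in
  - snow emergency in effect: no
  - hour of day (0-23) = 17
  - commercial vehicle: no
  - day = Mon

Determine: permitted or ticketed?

Permitted

Atomic conditions:
  NOT commercial vehicle: no → true
  disabled placard displayed: no → false
  street-cleaning window active: no → false
  NOT snow emergency in effect: no → true
  vehicle length = 191 in: 166 == 191 is false
  meter paid: no → false
  resident of the zone: yes → true
  hour of day (0-23) < 19: 17 < 19 is true
  day ∈ {Mon, Sat, Tue, Wed}: Mon is in the set → true
  permit type = staff: staff == staff is true
  intended duration ≤ 332 min: 331 ≤ 332 is true
  electric vehicle: yes → true
  snow emergency in effect: no → false
Combine:
[1.1.1.1.2] false → false (antecedent false ⇒ implication holds) = true
[1.1.1.1] true OR true = true
[1.1.1] NOT true = false
[1.1] NOT false = true
[1] NOT true = false
[2.1.1.1] true AND false = false
[2.1.1.2] false OR true = true
[2.1.1] false → true (antecedent false ⇒ implication holds) = true
[2.1] NOT true = false
[2] NOT false = true
[3.1.1] true OR true = true
[3.1.2] true OR true = true
[3.1] exactly-one(true, true) = false
[3] NOT false = true
[4.1.3] false AND false = false
[4.1] true OR false OR false = true
[4] NOT true = false
[root] false OR true OR true OR false = true
Overall: true → permitted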